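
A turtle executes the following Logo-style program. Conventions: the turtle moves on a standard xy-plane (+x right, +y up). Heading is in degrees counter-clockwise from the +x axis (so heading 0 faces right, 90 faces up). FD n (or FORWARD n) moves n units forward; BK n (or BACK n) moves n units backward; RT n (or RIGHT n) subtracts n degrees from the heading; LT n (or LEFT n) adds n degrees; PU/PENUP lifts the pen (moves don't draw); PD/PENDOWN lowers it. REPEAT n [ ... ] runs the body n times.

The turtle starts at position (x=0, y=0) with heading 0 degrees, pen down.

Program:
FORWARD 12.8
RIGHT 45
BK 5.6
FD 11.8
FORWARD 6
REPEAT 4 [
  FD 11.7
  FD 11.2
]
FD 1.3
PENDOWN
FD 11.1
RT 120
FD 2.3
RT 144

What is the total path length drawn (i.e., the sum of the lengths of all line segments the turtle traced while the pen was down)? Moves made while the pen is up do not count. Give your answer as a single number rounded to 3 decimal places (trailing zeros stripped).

Executing turtle program step by step:
Start: pos=(0,0), heading=0, pen down
FD 12.8: (0,0) -> (12.8,0) [heading=0, draw]
RT 45: heading 0 -> 315
BK 5.6: (12.8,0) -> (8.84,3.96) [heading=315, draw]
FD 11.8: (8.84,3.96) -> (17.184,-4.384) [heading=315, draw]
FD 6: (17.184,-4.384) -> (21.427,-8.627) [heading=315, draw]
REPEAT 4 [
  -- iteration 1/4 --
  FD 11.7: (21.427,-8.627) -> (29.7,-16.9) [heading=315, draw]
  FD 11.2: (29.7,-16.9) -> (37.619,-24.819) [heading=315, draw]
  -- iteration 2/4 --
  FD 11.7: (37.619,-24.819) -> (45.893,-33.093) [heading=315, draw]
  FD 11.2: (45.893,-33.093) -> (53.812,-41.012) [heading=315, draw]
  -- iteration 3/4 --
  FD 11.7: (53.812,-41.012) -> (62.085,-49.285) [heading=315, draw]
  FD 11.2: (62.085,-49.285) -> (70.005,-57.205) [heading=315, draw]
  -- iteration 4/4 --
  FD 11.7: (70.005,-57.205) -> (78.278,-65.478) [heading=315, draw]
  FD 11.2: (78.278,-65.478) -> (86.198,-73.398) [heading=315, draw]
]
FD 1.3: (86.198,-73.398) -> (87.117,-74.317) [heading=315, draw]
PD: pen down
FD 11.1: (87.117,-74.317) -> (94.966,-82.166) [heading=315, draw]
RT 120: heading 315 -> 195
FD 2.3: (94.966,-82.166) -> (92.744,-82.761) [heading=195, draw]
RT 144: heading 195 -> 51
Final: pos=(92.744,-82.761), heading=51, 15 segment(s) drawn

Segment lengths:
  seg 1: (0,0) -> (12.8,0), length = 12.8
  seg 2: (12.8,0) -> (8.84,3.96), length = 5.6
  seg 3: (8.84,3.96) -> (17.184,-4.384), length = 11.8
  seg 4: (17.184,-4.384) -> (21.427,-8.627), length = 6
  seg 5: (21.427,-8.627) -> (29.7,-16.9), length = 11.7
  seg 6: (29.7,-16.9) -> (37.619,-24.819), length = 11.2
  seg 7: (37.619,-24.819) -> (45.893,-33.093), length = 11.7
  seg 8: (45.893,-33.093) -> (53.812,-41.012), length = 11.2
  seg 9: (53.812,-41.012) -> (62.085,-49.285), length = 11.7
  seg 10: (62.085,-49.285) -> (70.005,-57.205), length = 11.2
  seg 11: (70.005,-57.205) -> (78.278,-65.478), length = 11.7
  seg 12: (78.278,-65.478) -> (86.198,-73.398), length = 11.2
  seg 13: (86.198,-73.398) -> (87.117,-74.317), length = 1.3
  seg 14: (87.117,-74.317) -> (94.966,-82.166), length = 11.1
  seg 15: (94.966,-82.166) -> (92.744,-82.761), length = 2.3
Total = 142.5

Answer: 142.5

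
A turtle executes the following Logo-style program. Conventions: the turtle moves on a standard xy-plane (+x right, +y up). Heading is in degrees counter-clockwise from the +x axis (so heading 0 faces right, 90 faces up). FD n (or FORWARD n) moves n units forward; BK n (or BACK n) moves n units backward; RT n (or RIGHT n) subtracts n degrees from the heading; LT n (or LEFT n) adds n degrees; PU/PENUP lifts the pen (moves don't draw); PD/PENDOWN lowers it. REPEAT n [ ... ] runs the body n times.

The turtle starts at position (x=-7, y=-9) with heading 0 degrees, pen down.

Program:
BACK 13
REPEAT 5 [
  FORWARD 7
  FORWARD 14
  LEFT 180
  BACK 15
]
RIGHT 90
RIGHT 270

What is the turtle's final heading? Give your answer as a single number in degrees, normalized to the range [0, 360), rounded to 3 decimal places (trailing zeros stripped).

Executing turtle program step by step:
Start: pos=(-7,-9), heading=0, pen down
BK 13: (-7,-9) -> (-20,-9) [heading=0, draw]
REPEAT 5 [
  -- iteration 1/5 --
  FD 7: (-20,-9) -> (-13,-9) [heading=0, draw]
  FD 14: (-13,-9) -> (1,-9) [heading=0, draw]
  LT 180: heading 0 -> 180
  BK 15: (1,-9) -> (16,-9) [heading=180, draw]
  -- iteration 2/5 --
  FD 7: (16,-9) -> (9,-9) [heading=180, draw]
  FD 14: (9,-9) -> (-5,-9) [heading=180, draw]
  LT 180: heading 180 -> 0
  BK 15: (-5,-9) -> (-20,-9) [heading=0, draw]
  -- iteration 3/5 --
  FD 7: (-20,-9) -> (-13,-9) [heading=0, draw]
  FD 14: (-13,-9) -> (1,-9) [heading=0, draw]
  LT 180: heading 0 -> 180
  BK 15: (1,-9) -> (16,-9) [heading=180, draw]
  -- iteration 4/5 --
  FD 7: (16,-9) -> (9,-9) [heading=180, draw]
  FD 14: (9,-9) -> (-5,-9) [heading=180, draw]
  LT 180: heading 180 -> 0
  BK 15: (-5,-9) -> (-20,-9) [heading=0, draw]
  -- iteration 5/5 --
  FD 7: (-20,-9) -> (-13,-9) [heading=0, draw]
  FD 14: (-13,-9) -> (1,-9) [heading=0, draw]
  LT 180: heading 0 -> 180
  BK 15: (1,-9) -> (16,-9) [heading=180, draw]
]
RT 90: heading 180 -> 90
RT 270: heading 90 -> 180
Final: pos=(16,-9), heading=180, 16 segment(s) drawn

Answer: 180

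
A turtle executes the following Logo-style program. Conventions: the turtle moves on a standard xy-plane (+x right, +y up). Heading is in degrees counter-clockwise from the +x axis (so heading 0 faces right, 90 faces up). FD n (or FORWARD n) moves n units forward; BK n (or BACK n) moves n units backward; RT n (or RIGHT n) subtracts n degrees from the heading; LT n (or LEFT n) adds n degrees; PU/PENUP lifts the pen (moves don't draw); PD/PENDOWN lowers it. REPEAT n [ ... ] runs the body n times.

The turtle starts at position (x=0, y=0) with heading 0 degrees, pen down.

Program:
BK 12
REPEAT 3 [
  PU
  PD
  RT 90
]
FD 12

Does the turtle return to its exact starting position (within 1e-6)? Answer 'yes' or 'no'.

Answer: no

Derivation:
Executing turtle program step by step:
Start: pos=(0,0), heading=0, pen down
BK 12: (0,0) -> (-12,0) [heading=0, draw]
REPEAT 3 [
  -- iteration 1/3 --
  PU: pen up
  PD: pen down
  RT 90: heading 0 -> 270
  -- iteration 2/3 --
  PU: pen up
  PD: pen down
  RT 90: heading 270 -> 180
  -- iteration 3/3 --
  PU: pen up
  PD: pen down
  RT 90: heading 180 -> 90
]
FD 12: (-12,0) -> (-12,12) [heading=90, draw]
Final: pos=(-12,12), heading=90, 2 segment(s) drawn

Start position: (0, 0)
Final position: (-12, 12)
Distance = 16.971; >= 1e-6 -> NOT closed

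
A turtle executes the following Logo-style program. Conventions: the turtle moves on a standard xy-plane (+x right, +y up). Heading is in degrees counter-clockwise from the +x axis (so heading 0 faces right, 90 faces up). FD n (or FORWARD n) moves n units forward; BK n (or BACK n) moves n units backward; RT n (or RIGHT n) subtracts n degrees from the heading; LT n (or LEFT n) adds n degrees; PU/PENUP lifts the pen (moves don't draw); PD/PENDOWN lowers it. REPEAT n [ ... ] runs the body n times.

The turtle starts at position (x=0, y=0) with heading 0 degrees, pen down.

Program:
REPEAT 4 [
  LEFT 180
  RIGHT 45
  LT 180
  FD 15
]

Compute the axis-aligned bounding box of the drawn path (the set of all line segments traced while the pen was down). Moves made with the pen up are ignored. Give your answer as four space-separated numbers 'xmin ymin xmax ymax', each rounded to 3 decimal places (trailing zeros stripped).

Answer: -15 -36.213 10.607 0

Derivation:
Executing turtle program step by step:
Start: pos=(0,0), heading=0, pen down
REPEAT 4 [
  -- iteration 1/4 --
  LT 180: heading 0 -> 180
  RT 45: heading 180 -> 135
  LT 180: heading 135 -> 315
  FD 15: (0,0) -> (10.607,-10.607) [heading=315, draw]
  -- iteration 2/4 --
  LT 180: heading 315 -> 135
  RT 45: heading 135 -> 90
  LT 180: heading 90 -> 270
  FD 15: (10.607,-10.607) -> (10.607,-25.607) [heading=270, draw]
  -- iteration 3/4 --
  LT 180: heading 270 -> 90
  RT 45: heading 90 -> 45
  LT 180: heading 45 -> 225
  FD 15: (10.607,-25.607) -> (0,-36.213) [heading=225, draw]
  -- iteration 4/4 --
  LT 180: heading 225 -> 45
  RT 45: heading 45 -> 0
  LT 180: heading 0 -> 180
  FD 15: (0,-36.213) -> (-15,-36.213) [heading=180, draw]
]
Final: pos=(-15,-36.213), heading=180, 4 segment(s) drawn

Segment endpoints: x in {-15, 0, 0, 10.607, 10.607}, y in {-36.213, -36.213, -25.607, -10.607, 0}
xmin=-15, ymin=-36.213, xmax=10.607, ymax=0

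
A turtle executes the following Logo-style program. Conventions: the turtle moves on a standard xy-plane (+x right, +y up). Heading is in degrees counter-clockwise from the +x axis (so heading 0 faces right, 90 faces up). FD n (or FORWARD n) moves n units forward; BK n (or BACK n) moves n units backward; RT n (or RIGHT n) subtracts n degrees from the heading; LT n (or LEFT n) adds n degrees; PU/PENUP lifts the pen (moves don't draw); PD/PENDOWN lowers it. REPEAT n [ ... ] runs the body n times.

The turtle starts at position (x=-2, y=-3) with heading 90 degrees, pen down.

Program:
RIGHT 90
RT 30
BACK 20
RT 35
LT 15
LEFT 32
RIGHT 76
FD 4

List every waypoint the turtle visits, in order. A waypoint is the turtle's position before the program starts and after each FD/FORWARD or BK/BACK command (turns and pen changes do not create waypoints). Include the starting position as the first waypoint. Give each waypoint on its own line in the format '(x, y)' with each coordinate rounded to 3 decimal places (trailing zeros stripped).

Answer: (-2, -3)
(-19.321, 7)
(-19.6, 3.01)

Derivation:
Executing turtle program step by step:
Start: pos=(-2,-3), heading=90, pen down
RT 90: heading 90 -> 0
RT 30: heading 0 -> 330
BK 20: (-2,-3) -> (-19.321,7) [heading=330, draw]
RT 35: heading 330 -> 295
LT 15: heading 295 -> 310
LT 32: heading 310 -> 342
RT 76: heading 342 -> 266
FD 4: (-19.321,7) -> (-19.6,3.01) [heading=266, draw]
Final: pos=(-19.6,3.01), heading=266, 2 segment(s) drawn
Waypoints (3 total):
(-2, -3)
(-19.321, 7)
(-19.6, 3.01)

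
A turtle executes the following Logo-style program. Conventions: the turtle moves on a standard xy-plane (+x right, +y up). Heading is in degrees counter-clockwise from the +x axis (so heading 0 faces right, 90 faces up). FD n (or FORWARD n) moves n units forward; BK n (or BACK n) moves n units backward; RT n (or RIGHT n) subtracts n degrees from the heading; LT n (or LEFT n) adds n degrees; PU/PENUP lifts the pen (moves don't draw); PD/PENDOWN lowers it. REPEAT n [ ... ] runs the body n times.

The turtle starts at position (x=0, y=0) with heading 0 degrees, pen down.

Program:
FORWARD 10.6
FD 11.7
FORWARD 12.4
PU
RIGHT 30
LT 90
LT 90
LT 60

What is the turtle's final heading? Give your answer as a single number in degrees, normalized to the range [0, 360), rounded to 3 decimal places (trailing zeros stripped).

Answer: 210

Derivation:
Executing turtle program step by step:
Start: pos=(0,0), heading=0, pen down
FD 10.6: (0,0) -> (10.6,0) [heading=0, draw]
FD 11.7: (10.6,0) -> (22.3,0) [heading=0, draw]
FD 12.4: (22.3,0) -> (34.7,0) [heading=0, draw]
PU: pen up
RT 30: heading 0 -> 330
LT 90: heading 330 -> 60
LT 90: heading 60 -> 150
LT 60: heading 150 -> 210
Final: pos=(34.7,0), heading=210, 3 segment(s) drawn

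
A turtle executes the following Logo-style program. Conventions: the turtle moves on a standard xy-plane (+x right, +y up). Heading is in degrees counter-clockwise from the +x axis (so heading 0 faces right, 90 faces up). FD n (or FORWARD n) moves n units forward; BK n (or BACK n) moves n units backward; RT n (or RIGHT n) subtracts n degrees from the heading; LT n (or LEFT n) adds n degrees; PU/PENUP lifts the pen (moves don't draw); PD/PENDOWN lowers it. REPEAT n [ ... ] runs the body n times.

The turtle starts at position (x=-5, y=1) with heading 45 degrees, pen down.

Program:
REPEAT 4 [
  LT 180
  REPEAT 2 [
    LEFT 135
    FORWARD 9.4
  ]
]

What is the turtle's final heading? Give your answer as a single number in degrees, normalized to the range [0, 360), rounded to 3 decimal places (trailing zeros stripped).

Executing turtle program step by step:
Start: pos=(-5,1), heading=45, pen down
REPEAT 4 [
  -- iteration 1/4 --
  LT 180: heading 45 -> 225
  REPEAT 2 [
    -- iteration 1/2 --
    LT 135: heading 225 -> 0
    FD 9.4: (-5,1) -> (4.4,1) [heading=0, draw]
    -- iteration 2/2 --
    LT 135: heading 0 -> 135
    FD 9.4: (4.4,1) -> (-2.247,7.647) [heading=135, draw]
  ]
  -- iteration 2/4 --
  LT 180: heading 135 -> 315
  REPEAT 2 [
    -- iteration 1/2 --
    LT 135: heading 315 -> 90
    FD 9.4: (-2.247,7.647) -> (-2.247,17.047) [heading=90, draw]
    -- iteration 2/2 --
    LT 135: heading 90 -> 225
    FD 9.4: (-2.247,17.047) -> (-8.894,10.4) [heading=225, draw]
  ]
  -- iteration 3/4 --
  LT 180: heading 225 -> 45
  REPEAT 2 [
    -- iteration 1/2 --
    LT 135: heading 45 -> 180
    FD 9.4: (-8.894,10.4) -> (-18.294,10.4) [heading=180, draw]
    -- iteration 2/2 --
    LT 135: heading 180 -> 315
    FD 9.4: (-18.294,10.4) -> (-11.647,3.753) [heading=315, draw]
  ]
  -- iteration 4/4 --
  LT 180: heading 315 -> 135
  REPEAT 2 [
    -- iteration 1/2 --
    LT 135: heading 135 -> 270
    FD 9.4: (-11.647,3.753) -> (-11.647,-5.647) [heading=270, draw]
    -- iteration 2/2 --
    LT 135: heading 270 -> 45
    FD 9.4: (-11.647,-5.647) -> (-5,1) [heading=45, draw]
  ]
]
Final: pos=(-5,1), heading=45, 8 segment(s) drawn

Answer: 45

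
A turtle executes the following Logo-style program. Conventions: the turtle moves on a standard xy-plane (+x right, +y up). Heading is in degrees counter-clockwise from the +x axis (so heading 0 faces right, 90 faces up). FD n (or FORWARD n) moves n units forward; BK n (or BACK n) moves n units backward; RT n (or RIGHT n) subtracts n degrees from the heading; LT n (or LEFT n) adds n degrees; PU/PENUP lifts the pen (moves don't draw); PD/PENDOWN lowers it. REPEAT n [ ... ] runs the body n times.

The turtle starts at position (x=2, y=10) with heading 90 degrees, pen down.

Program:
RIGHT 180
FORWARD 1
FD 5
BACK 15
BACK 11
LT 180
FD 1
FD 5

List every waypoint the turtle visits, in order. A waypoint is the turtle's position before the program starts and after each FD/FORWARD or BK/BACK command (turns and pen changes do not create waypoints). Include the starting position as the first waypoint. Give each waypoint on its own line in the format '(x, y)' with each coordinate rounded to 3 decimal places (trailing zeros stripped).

Executing turtle program step by step:
Start: pos=(2,10), heading=90, pen down
RT 180: heading 90 -> 270
FD 1: (2,10) -> (2,9) [heading=270, draw]
FD 5: (2,9) -> (2,4) [heading=270, draw]
BK 15: (2,4) -> (2,19) [heading=270, draw]
BK 11: (2,19) -> (2,30) [heading=270, draw]
LT 180: heading 270 -> 90
FD 1: (2,30) -> (2,31) [heading=90, draw]
FD 5: (2,31) -> (2,36) [heading=90, draw]
Final: pos=(2,36), heading=90, 6 segment(s) drawn
Waypoints (7 total):
(2, 10)
(2, 9)
(2, 4)
(2, 19)
(2, 30)
(2, 31)
(2, 36)

Answer: (2, 10)
(2, 9)
(2, 4)
(2, 19)
(2, 30)
(2, 31)
(2, 36)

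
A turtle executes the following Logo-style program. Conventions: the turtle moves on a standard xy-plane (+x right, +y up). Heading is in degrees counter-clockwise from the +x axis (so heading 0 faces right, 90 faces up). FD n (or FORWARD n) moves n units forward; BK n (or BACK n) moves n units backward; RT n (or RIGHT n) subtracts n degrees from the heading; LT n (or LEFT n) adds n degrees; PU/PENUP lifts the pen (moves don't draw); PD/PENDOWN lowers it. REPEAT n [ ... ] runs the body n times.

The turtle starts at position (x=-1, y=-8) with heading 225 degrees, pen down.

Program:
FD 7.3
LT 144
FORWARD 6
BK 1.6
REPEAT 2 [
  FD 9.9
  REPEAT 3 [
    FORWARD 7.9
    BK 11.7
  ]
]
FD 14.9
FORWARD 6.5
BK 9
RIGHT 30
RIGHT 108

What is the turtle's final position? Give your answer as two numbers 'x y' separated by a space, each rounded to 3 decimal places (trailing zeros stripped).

Answer: 7.468 -11.003

Derivation:
Executing turtle program step by step:
Start: pos=(-1,-8), heading=225, pen down
FD 7.3: (-1,-8) -> (-6.162,-13.162) [heading=225, draw]
LT 144: heading 225 -> 9
FD 6: (-6.162,-13.162) -> (-0.236,-12.223) [heading=9, draw]
BK 1.6: (-0.236,-12.223) -> (-1.816,-12.474) [heading=9, draw]
REPEAT 2 [
  -- iteration 1/2 --
  FD 9.9: (-1.816,-12.474) -> (7.962,-10.925) [heading=9, draw]
  REPEAT 3 [
    -- iteration 1/3 --
    FD 7.9: (7.962,-10.925) -> (15.765,-9.689) [heading=9, draw]
    BK 11.7: (15.765,-9.689) -> (4.209,-11.519) [heading=9, draw]
    -- iteration 2/3 --
    FD 7.9: (4.209,-11.519) -> (12.012,-10.283) [heading=9, draw]
    BK 11.7: (12.012,-10.283) -> (0.456,-12.114) [heading=9, draw]
    -- iteration 3/3 --
    FD 7.9: (0.456,-12.114) -> (8.258,-10.878) [heading=9, draw]
    BK 11.7: (8.258,-10.878) -> (-3.298,-12.708) [heading=9, draw]
  ]
  -- iteration 2/2 --
  FD 9.9: (-3.298,-12.708) -> (6.481,-11.16) [heading=9, draw]
  REPEAT 3 [
    -- iteration 1/3 --
    FD 7.9: (6.481,-11.16) -> (14.283,-9.924) [heading=9, draw]
    BK 11.7: (14.283,-9.924) -> (2.727,-11.754) [heading=9, draw]
    -- iteration 2/3 --
    FD 7.9: (2.727,-11.754) -> (10.53,-10.518) [heading=9, draw]
    BK 11.7: (10.53,-10.518) -> (-1.026,-12.348) [heading=9, draw]
    -- iteration 3/3 --
    FD 7.9: (-1.026,-12.348) -> (6.777,-11.113) [heading=9, draw]
    BK 11.7: (6.777,-11.113) -> (-4.779,-12.943) [heading=9, draw]
  ]
]
FD 14.9: (-4.779,-12.943) -> (9.937,-10.612) [heading=9, draw]
FD 6.5: (9.937,-10.612) -> (16.357,-9.595) [heading=9, draw]
BK 9: (16.357,-9.595) -> (7.468,-11.003) [heading=9, draw]
RT 30: heading 9 -> 339
RT 108: heading 339 -> 231
Final: pos=(7.468,-11.003), heading=231, 20 segment(s) drawn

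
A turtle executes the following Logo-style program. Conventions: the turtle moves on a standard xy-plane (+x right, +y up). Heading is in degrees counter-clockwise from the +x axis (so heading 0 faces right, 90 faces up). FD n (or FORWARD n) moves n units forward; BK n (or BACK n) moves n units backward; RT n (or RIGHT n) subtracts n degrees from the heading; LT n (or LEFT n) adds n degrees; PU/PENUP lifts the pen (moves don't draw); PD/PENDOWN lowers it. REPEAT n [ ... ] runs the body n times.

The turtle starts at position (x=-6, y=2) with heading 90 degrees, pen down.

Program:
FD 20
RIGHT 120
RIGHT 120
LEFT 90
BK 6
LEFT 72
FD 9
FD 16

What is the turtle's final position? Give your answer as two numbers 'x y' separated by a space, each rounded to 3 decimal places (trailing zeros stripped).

Executing turtle program step by step:
Start: pos=(-6,2), heading=90, pen down
FD 20: (-6,2) -> (-6,22) [heading=90, draw]
RT 120: heading 90 -> 330
RT 120: heading 330 -> 210
LT 90: heading 210 -> 300
BK 6: (-6,22) -> (-9,27.196) [heading=300, draw]
LT 72: heading 300 -> 12
FD 9: (-9,27.196) -> (-0.197,29.067) [heading=12, draw]
FD 16: (-0.197,29.067) -> (15.454,32.394) [heading=12, draw]
Final: pos=(15.454,32.394), heading=12, 4 segment(s) drawn

Answer: 15.454 32.394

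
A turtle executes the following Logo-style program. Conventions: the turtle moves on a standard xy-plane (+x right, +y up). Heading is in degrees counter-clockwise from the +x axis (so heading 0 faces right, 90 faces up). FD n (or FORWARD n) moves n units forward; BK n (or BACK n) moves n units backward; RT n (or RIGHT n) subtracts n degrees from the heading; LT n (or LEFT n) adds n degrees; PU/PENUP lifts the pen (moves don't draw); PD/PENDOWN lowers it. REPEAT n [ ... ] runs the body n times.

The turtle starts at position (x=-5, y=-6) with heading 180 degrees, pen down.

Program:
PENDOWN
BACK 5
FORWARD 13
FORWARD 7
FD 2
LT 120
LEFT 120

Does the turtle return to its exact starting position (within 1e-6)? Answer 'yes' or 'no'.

Answer: no

Derivation:
Executing turtle program step by step:
Start: pos=(-5,-6), heading=180, pen down
PD: pen down
BK 5: (-5,-6) -> (0,-6) [heading=180, draw]
FD 13: (0,-6) -> (-13,-6) [heading=180, draw]
FD 7: (-13,-6) -> (-20,-6) [heading=180, draw]
FD 2: (-20,-6) -> (-22,-6) [heading=180, draw]
LT 120: heading 180 -> 300
LT 120: heading 300 -> 60
Final: pos=(-22,-6), heading=60, 4 segment(s) drawn

Start position: (-5, -6)
Final position: (-22, -6)
Distance = 17; >= 1e-6 -> NOT closed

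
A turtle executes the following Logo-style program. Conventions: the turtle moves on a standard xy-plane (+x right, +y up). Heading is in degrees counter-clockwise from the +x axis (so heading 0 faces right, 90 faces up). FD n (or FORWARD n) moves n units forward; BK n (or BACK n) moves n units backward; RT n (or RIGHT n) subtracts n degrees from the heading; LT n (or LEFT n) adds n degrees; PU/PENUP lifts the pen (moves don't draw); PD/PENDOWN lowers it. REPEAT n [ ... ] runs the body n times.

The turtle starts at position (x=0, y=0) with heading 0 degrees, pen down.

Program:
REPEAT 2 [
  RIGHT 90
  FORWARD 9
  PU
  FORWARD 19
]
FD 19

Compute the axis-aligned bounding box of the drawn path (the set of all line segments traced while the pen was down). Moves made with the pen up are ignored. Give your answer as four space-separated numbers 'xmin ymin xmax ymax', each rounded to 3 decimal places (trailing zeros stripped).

Answer: 0 -9 0 0

Derivation:
Executing turtle program step by step:
Start: pos=(0,0), heading=0, pen down
REPEAT 2 [
  -- iteration 1/2 --
  RT 90: heading 0 -> 270
  FD 9: (0,0) -> (0,-9) [heading=270, draw]
  PU: pen up
  FD 19: (0,-9) -> (0,-28) [heading=270, move]
  -- iteration 2/2 --
  RT 90: heading 270 -> 180
  FD 9: (0,-28) -> (-9,-28) [heading=180, move]
  PU: pen up
  FD 19: (-9,-28) -> (-28,-28) [heading=180, move]
]
FD 19: (-28,-28) -> (-47,-28) [heading=180, move]
Final: pos=(-47,-28), heading=180, 1 segment(s) drawn

Segment endpoints: x in {0, 0}, y in {-9, 0}
xmin=0, ymin=-9, xmax=0, ymax=0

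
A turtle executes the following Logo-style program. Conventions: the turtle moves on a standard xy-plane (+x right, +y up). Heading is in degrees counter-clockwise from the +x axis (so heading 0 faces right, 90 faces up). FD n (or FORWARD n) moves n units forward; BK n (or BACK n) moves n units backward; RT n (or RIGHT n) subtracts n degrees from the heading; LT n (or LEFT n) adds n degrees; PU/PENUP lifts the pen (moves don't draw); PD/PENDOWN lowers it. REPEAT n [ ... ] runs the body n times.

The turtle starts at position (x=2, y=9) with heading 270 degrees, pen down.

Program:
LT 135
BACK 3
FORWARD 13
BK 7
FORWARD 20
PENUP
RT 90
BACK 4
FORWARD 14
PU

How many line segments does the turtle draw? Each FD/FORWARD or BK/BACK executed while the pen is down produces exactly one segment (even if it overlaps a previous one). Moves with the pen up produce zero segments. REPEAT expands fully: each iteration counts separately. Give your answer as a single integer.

Answer: 4

Derivation:
Executing turtle program step by step:
Start: pos=(2,9), heading=270, pen down
LT 135: heading 270 -> 45
BK 3: (2,9) -> (-0.121,6.879) [heading=45, draw]
FD 13: (-0.121,6.879) -> (9.071,16.071) [heading=45, draw]
BK 7: (9.071,16.071) -> (4.121,11.121) [heading=45, draw]
FD 20: (4.121,11.121) -> (18.263,25.263) [heading=45, draw]
PU: pen up
RT 90: heading 45 -> 315
BK 4: (18.263,25.263) -> (15.435,28.092) [heading=315, move]
FD 14: (15.435,28.092) -> (25.335,18.192) [heading=315, move]
PU: pen up
Final: pos=(25.335,18.192), heading=315, 4 segment(s) drawn
Segments drawn: 4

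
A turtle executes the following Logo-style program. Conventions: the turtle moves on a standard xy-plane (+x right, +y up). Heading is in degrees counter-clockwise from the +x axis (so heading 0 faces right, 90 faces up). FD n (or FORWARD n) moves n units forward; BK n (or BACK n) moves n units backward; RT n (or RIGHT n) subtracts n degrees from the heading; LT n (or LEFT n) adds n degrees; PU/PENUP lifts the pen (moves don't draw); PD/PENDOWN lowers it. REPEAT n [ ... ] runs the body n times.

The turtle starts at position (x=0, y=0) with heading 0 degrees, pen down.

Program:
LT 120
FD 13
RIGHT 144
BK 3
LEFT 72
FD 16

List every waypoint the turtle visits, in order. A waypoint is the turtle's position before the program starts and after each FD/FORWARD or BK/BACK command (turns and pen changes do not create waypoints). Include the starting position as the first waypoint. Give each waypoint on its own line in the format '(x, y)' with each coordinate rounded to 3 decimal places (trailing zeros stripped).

Answer: (0, 0)
(-6.5, 11.258)
(-9.241, 12.479)
(1.465, 24.369)

Derivation:
Executing turtle program step by step:
Start: pos=(0,0), heading=0, pen down
LT 120: heading 0 -> 120
FD 13: (0,0) -> (-6.5,11.258) [heading=120, draw]
RT 144: heading 120 -> 336
BK 3: (-6.5,11.258) -> (-9.241,12.479) [heading=336, draw]
LT 72: heading 336 -> 48
FD 16: (-9.241,12.479) -> (1.465,24.369) [heading=48, draw]
Final: pos=(1.465,24.369), heading=48, 3 segment(s) drawn
Waypoints (4 total):
(0, 0)
(-6.5, 11.258)
(-9.241, 12.479)
(1.465, 24.369)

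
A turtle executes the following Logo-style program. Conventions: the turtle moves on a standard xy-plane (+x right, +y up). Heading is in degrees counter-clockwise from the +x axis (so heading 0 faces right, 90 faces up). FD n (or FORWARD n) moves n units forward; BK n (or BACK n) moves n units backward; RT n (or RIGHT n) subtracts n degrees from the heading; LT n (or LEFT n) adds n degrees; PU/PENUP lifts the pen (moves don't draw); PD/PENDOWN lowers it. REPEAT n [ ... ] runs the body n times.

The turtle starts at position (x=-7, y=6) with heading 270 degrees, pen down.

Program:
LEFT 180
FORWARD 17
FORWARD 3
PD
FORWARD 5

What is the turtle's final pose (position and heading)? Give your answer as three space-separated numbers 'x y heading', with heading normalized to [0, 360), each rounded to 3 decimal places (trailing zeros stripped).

Executing turtle program step by step:
Start: pos=(-7,6), heading=270, pen down
LT 180: heading 270 -> 90
FD 17: (-7,6) -> (-7,23) [heading=90, draw]
FD 3: (-7,23) -> (-7,26) [heading=90, draw]
PD: pen down
FD 5: (-7,26) -> (-7,31) [heading=90, draw]
Final: pos=(-7,31), heading=90, 3 segment(s) drawn

Answer: -7 31 90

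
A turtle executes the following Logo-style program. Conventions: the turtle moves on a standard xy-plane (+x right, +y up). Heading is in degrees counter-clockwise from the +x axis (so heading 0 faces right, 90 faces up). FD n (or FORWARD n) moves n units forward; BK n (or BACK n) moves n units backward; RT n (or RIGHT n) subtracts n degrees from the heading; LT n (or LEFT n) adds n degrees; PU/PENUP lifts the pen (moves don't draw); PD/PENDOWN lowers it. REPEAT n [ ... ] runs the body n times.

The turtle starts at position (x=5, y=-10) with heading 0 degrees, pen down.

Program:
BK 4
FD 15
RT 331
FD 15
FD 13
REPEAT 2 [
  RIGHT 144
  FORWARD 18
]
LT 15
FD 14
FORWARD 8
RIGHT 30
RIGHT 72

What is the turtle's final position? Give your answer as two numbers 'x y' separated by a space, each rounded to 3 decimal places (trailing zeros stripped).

Answer: 19.803 24.704

Derivation:
Executing turtle program step by step:
Start: pos=(5,-10), heading=0, pen down
BK 4: (5,-10) -> (1,-10) [heading=0, draw]
FD 15: (1,-10) -> (16,-10) [heading=0, draw]
RT 331: heading 0 -> 29
FD 15: (16,-10) -> (29.119,-2.728) [heading=29, draw]
FD 13: (29.119,-2.728) -> (40.489,3.575) [heading=29, draw]
REPEAT 2 [
  -- iteration 1/2 --
  RT 144: heading 29 -> 245
  FD 18: (40.489,3.575) -> (32.882,-12.739) [heading=245, draw]
  -- iteration 2/2 --
  RT 144: heading 245 -> 101
  FD 18: (32.882,-12.739) -> (29.448,4.93) [heading=101, draw]
]
LT 15: heading 101 -> 116
FD 14: (29.448,4.93) -> (23.31,17.514) [heading=116, draw]
FD 8: (23.31,17.514) -> (19.803,24.704) [heading=116, draw]
RT 30: heading 116 -> 86
RT 72: heading 86 -> 14
Final: pos=(19.803,24.704), heading=14, 8 segment(s) drawn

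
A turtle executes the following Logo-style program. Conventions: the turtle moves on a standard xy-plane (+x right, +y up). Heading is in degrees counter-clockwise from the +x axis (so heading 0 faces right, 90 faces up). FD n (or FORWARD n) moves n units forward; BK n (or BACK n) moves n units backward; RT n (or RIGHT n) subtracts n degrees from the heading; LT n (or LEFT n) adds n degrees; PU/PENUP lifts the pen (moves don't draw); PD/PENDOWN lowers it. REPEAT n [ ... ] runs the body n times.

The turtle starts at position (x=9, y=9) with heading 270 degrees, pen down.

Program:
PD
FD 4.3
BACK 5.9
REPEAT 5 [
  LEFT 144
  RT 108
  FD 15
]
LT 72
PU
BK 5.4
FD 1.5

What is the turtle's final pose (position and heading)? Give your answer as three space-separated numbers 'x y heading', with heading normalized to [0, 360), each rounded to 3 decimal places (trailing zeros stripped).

Answer: 58.874 24.395 162

Derivation:
Executing turtle program step by step:
Start: pos=(9,9), heading=270, pen down
PD: pen down
FD 4.3: (9,9) -> (9,4.7) [heading=270, draw]
BK 5.9: (9,4.7) -> (9,10.6) [heading=270, draw]
REPEAT 5 [
  -- iteration 1/5 --
  LT 144: heading 270 -> 54
  RT 108: heading 54 -> 306
  FD 15: (9,10.6) -> (17.817,-1.535) [heading=306, draw]
  -- iteration 2/5 --
  LT 144: heading 306 -> 90
  RT 108: heading 90 -> 342
  FD 15: (17.817,-1.535) -> (32.083,-6.171) [heading=342, draw]
  -- iteration 3/5 --
  LT 144: heading 342 -> 126
  RT 108: heading 126 -> 18
  FD 15: (32.083,-6.171) -> (46.348,-1.535) [heading=18, draw]
  -- iteration 4/5 --
  LT 144: heading 18 -> 162
  RT 108: heading 162 -> 54
  FD 15: (46.348,-1.535) -> (55.165,10.6) [heading=54, draw]
  -- iteration 5/5 --
  LT 144: heading 54 -> 198
  RT 108: heading 198 -> 90
  FD 15: (55.165,10.6) -> (55.165,25.6) [heading=90, draw]
]
LT 72: heading 90 -> 162
PU: pen up
BK 5.4: (55.165,25.6) -> (60.301,23.931) [heading=162, move]
FD 1.5: (60.301,23.931) -> (58.874,24.395) [heading=162, move]
Final: pos=(58.874,24.395), heading=162, 7 segment(s) drawn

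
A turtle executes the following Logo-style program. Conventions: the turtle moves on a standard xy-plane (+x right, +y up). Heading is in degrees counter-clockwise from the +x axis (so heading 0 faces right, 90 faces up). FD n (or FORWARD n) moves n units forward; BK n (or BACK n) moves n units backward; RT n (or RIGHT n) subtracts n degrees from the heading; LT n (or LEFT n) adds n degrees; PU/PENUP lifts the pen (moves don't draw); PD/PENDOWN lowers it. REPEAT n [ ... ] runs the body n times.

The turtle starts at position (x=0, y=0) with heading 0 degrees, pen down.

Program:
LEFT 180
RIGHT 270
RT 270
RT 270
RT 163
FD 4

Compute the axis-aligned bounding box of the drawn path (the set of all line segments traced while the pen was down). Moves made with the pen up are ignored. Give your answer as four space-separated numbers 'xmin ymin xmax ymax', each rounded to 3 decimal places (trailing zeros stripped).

Answer: 0 -3.825 1.169 0

Derivation:
Executing turtle program step by step:
Start: pos=(0,0), heading=0, pen down
LT 180: heading 0 -> 180
RT 270: heading 180 -> 270
RT 270: heading 270 -> 0
RT 270: heading 0 -> 90
RT 163: heading 90 -> 287
FD 4: (0,0) -> (1.169,-3.825) [heading=287, draw]
Final: pos=(1.169,-3.825), heading=287, 1 segment(s) drawn

Segment endpoints: x in {0, 1.169}, y in {-3.825, 0}
xmin=0, ymin=-3.825, xmax=1.169, ymax=0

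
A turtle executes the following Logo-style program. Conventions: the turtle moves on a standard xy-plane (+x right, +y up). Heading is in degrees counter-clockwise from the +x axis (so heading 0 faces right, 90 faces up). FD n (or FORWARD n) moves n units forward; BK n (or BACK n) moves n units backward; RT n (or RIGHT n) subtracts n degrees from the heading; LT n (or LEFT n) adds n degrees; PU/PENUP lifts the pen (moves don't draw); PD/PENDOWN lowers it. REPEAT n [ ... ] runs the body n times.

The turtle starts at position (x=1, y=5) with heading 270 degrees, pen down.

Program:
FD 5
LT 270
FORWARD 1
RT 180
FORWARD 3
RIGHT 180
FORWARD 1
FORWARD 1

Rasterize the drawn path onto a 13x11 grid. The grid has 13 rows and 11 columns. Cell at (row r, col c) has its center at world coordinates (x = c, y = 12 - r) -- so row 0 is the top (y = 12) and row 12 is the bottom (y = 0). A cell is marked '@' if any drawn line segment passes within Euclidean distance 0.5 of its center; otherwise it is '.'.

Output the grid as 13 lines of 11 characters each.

Segment 0: (1,5) -> (1,0)
Segment 1: (1,0) -> (-0,0)
Segment 2: (-0,0) -> (3,-0)
Segment 3: (3,-0) -> (2,-0)
Segment 4: (2,-0) -> (1,-0)

Answer: ...........
...........
...........
...........
...........
...........
...........
.@.........
.@.........
.@.........
.@.........
.@.........
@@@@.......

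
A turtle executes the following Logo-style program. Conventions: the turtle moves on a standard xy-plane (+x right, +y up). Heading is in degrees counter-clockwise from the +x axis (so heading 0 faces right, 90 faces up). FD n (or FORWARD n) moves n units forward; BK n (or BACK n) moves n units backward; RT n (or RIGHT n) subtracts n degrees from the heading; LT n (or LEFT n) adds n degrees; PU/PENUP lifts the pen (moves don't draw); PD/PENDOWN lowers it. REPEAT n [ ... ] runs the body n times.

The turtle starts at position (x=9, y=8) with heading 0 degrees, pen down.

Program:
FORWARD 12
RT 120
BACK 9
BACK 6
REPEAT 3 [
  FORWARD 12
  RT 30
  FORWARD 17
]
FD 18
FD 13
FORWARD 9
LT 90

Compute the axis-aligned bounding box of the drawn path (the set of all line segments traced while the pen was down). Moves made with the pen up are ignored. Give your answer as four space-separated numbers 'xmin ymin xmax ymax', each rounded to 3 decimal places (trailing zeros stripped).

Answer: -80.978 -3.902 28.5 24.598

Derivation:
Executing turtle program step by step:
Start: pos=(9,8), heading=0, pen down
FD 12: (9,8) -> (21,8) [heading=0, draw]
RT 120: heading 0 -> 240
BK 9: (21,8) -> (25.5,15.794) [heading=240, draw]
BK 6: (25.5,15.794) -> (28.5,20.99) [heading=240, draw]
REPEAT 3 [
  -- iteration 1/3 --
  FD 12: (28.5,20.99) -> (22.5,10.598) [heading=240, draw]
  RT 30: heading 240 -> 210
  FD 17: (22.5,10.598) -> (7.778,2.098) [heading=210, draw]
  -- iteration 2/3 --
  FD 12: (7.778,2.098) -> (-2.615,-3.902) [heading=210, draw]
  RT 30: heading 210 -> 180
  FD 17: (-2.615,-3.902) -> (-19.615,-3.902) [heading=180, draw]
  -- iteration 3/3 --
  FD 12: (-19.615,-3.902) -> (-31.615,-3.902) [heading=180, draw]
  RT 30: heading 180 -> 150
  FD 17: (-31.615,-3.902) -> (-46.337,4.598) [heading=150, draw]
]
FD 18: (-46.337,4.598) -> (-61.926,13.598) [heading=150, draw]
FD 13: (-61.926,13.598) -> (-73.184,20.098) [heading=150, draw]
FD 9: (-73.184,20.098) -> (-80.978,24.598) [heading=150, draw]
LT 90: heading 150 -> 240
Final: pos=(-80.978,24.598), heading=240, 12 segment(s) drawn

Segment endpoints: x in {-80.978, -73.184, -61.926, -46.337, -31.615, -19.615, -2.615, 7.778, 9, 21, 22.5, 25.5, 28.5}, y in {-3.902, -3.902, -3.902, 2.098, 4.598, 8, 10.598, 13.598, 15.794, 20.098, 20.99, 24.598}
xmin=-80.978, ymin=-3.902, xmax=28.5, ymax=24.598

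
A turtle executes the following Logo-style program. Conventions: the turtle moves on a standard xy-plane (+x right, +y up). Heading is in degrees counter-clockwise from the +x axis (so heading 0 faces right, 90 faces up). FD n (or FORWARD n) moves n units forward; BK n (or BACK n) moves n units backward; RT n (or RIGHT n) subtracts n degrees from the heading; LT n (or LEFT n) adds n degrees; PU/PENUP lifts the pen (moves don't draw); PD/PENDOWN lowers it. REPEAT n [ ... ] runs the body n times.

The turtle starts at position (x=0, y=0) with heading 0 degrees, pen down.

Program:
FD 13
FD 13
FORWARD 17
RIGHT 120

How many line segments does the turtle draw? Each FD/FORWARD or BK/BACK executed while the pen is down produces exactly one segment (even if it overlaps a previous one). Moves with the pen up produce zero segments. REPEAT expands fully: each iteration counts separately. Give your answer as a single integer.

Executing turtle program step by step:
Start: pos=(0,0), heading=0, pen down
FD 13: (0,0) -> (13,0) [heading=0, draw]
FD 13: (13,0) -> (26,0) [heading=0, draw]
FD 17: (26,0) -> (43,0) [heading=0, draw]
RT 120: heading 0 -> 240
Final: pos=(43,0), heading=240, 3 segment(s) drawn
Segments drawn: 3

Answer: 3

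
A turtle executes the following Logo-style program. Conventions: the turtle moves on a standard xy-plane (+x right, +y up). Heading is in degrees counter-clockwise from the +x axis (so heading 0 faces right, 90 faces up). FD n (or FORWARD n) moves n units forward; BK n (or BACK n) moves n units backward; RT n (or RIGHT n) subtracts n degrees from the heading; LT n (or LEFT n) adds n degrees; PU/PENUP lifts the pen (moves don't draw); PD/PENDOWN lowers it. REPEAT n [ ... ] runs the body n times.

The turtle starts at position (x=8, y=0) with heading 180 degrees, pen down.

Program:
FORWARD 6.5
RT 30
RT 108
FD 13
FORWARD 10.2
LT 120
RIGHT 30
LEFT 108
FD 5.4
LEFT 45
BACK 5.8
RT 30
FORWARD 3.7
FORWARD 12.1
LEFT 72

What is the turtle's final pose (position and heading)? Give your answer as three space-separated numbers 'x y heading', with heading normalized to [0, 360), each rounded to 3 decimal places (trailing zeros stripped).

Answer: 10.45 1.188 327

Derivation:
Executing turtle program step by step:
Start: pos=(8,0), heading=180, pen down
FD 6.5: (8,0) -> (1.5,0) [heading=180, draw]
RT 30: heading 180 -> 150
RT 108: heading 150 -> 42
FD 13: (1.5,0) -> (11.161,8.699) [heading=42, draw]
FD 10.2: (11.161,8.699) -> (18.741,15.524) [heading=42, draw]
LT 120: heading 42 -> 162
RT 30: heading 162 -> 132
LT 108: heading 132 -> 240
FD 5.4: (18.741,15.524) -> (16.041,10.847) [heading=240, draw]
LT 45: heading 240 -> 285
BK 5.8: (16.041,10.847) -> (14.54,16.45) [heading=285, draw]
RT 30: heading 285 -> 255
FD 3.7: (14.54,16.45) -> (13.582,12.876) [heading=255, draw]
FD 12.1: (13.582,12.876) -> (10.45,1.188) [heading=255, draw]
LT 72: heading 255 -> 327
Final: pos=(10.45,1.188), heading=327, 7 segment(s) drawn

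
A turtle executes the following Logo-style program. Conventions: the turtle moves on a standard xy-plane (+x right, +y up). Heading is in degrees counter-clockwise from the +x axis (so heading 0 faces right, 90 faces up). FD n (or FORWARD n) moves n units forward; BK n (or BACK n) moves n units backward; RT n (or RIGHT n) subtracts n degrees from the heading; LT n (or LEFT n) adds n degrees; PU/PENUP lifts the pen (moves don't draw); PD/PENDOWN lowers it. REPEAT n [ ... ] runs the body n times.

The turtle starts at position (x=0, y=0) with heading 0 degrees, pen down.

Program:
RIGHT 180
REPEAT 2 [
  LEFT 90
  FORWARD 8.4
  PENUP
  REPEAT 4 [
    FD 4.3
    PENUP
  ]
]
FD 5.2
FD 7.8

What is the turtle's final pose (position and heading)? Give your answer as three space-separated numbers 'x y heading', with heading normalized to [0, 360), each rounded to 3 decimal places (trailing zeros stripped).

Answer: 38.6 -25.6 0

Derivation:
Executing turtle program step by step:
Start: pos=(0,0), heading=0, pen down
RT 180: heading 0 -> 180
REPEAT 2 [
  -- iteration 1/2 --
  LT 90: heading 180 -> 270
  FD 8.4: (0,0) -> (0,-8.4) [heading=270, draw]
  PU: pen up
  REPEAT 4 [
    -- iteration 1/4 --
    FD 4.3: (0,-8.4) -> (0,-12.7) [heading=270, move]
    PU: pen up
    -- iteration 2/4 --
    FD 4.3: (0,-12.7) -> (0,-17) [heading=270, move]
    PU: pen up
    -- iteration 3/4 --
    FD 4.3: (0,-17) -> (0,-21.3) [heading=270, move]
    PU: pen up
    -- iteration 4/4 --
    FD 4.3: (0,-21.3) -> (0,-25.6) [heading=270, move]
    PU: pen up
  ]
  -- iteration 2/2 --
  LT 90: heading 270 -> 0
  FD 8.4: (0,-25.6) -> (8.4,-25.6) [heading=0, move]
  PU: pen up
  REPEAT 4 [
    -- iteration 1/4 --
    FD 4.3: (8.4,-25.6) -> (12.7,-25.6) [heading=0, move]
    PU: pen up
    -- iteration 2/4 --
    FD 4.3: (12.7,-25.6) -> (17,-25.6) [heading=0, move]
    PU: pen up
    -- iteration 3/4 --
    FD 4.3: (17,-25.6) -> (21.3,-25.6) [heading=0, move]
    PU: pen up
    -- iteration 4/4 --
    FD 4.3: (21.3,-25.6) -> (25.6,-25.6) [heading=0, move]
    PU: pen up
  ]
]
FD 5.2: (25.6,-25.6) -> (30.8,-25.6) [heading=0, move]
FD 7.8: (30.8,-25.6) -> (38.6,-25.6) [heading=0, move]
Final: pos=(38.6,-25.6), heading=0, 1 segment(s) drawn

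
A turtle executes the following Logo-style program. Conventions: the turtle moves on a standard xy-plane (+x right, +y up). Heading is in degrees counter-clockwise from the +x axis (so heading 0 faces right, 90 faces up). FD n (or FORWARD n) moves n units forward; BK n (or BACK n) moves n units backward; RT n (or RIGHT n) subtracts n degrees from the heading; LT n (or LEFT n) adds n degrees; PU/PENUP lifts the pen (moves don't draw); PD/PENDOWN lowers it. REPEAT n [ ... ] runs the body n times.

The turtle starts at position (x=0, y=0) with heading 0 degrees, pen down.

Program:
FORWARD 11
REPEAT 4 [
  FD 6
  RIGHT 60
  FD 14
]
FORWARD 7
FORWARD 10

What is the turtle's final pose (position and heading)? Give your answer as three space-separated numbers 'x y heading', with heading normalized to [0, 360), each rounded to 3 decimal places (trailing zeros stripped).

Answer: -18.5 -7.794 120

Derivation:
Executing turtle program step by step:
Start: pos=(0,0), heading=0, pen down
FD 11: (0,0) -> (11,0) [heading=0, draw]
REPEAT 4 [
  -- iteration 1/4 --
  FD 6: (11,0) -> (17,0) [heading=0, draw]
  RT 60: heading 0 -> 300
  FD 14: (17,0) -> (24,-12.124) [heading=300, draw]
  -- iteration 2/4 --
  FD 6: (24,-12.124) -> (27,-17.321) [heading=300, draw]
  RT 60: heading 300 -> 240
  FD 14: (27,-17.321) -> (20,-29.445) [heading=240, draw]
  -- iteration 3/4 --
  FD 6: (20,-29.445) -> (17,-34.641) [heading=240, draw]
  RT 60: heading 240 -> 180
  FD 14: (17,-34.641) -> (3,-34.641) [heading=180, draw]
  -- iteration 4/4 --
  FD 6: (3,-34.641) -> (-3,-34.641) [heading=180, draw]
  RT 60: heading 180 -> 120
  FD 14: (-3,-34.641) -> (-10,-22.517) [heading=120, draw]
]
FD 7: (-10,-22.517) -> (-13.5,-16.454) [heading=120, draw]
FD 10: (-13.5,-16.454) -> (-18.5,-7.794) [heading=120, draw]
Final: pos=(-18.5,-7.794), heading=120, 11 segment(s) drawn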